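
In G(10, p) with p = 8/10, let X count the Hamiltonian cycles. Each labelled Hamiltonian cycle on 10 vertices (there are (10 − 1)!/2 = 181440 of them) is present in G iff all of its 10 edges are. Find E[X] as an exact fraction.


K_10 has (10 − 1)!/2 = 181440 labelled Hamiltonian cycles.
For each such Hamiltonian cycle H, let X_H = 1 if all 10 edges of H are present in G. Then P[X_H = 1] = p^{10} = (4/5)^{10} = 1048576/9765625.
By linearity: E[X] = Σ_H E[X_H] = 181440 · p^{10} = 181440 · 1048576/9765625 = 38050725888/1953125.
Numerically: E[X] ≈ 19482.

E[X] = 181440 · (4/5)^{10} = 38050725888/1953125 ≈ 19482.


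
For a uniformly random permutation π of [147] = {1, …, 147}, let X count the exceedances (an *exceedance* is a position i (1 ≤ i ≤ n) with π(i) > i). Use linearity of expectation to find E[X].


Write X = Σ_{i=1}^{147} X_i, where X_i = 1_{π(i) > i}.
For each fixed i, π(i) is uniform over {1, …, 147} (marginal of a uniform permutation), so P[π(i) > i] = (n − i)/n. Summing: Σ_{i=1}^{147} (n − i)/n = (0 + 1 + … + 146)/147 = 147(147 − 1)/(2·147) = (147 − 1)/2.
Hence E[X] = Σ_{i=1}^{147} (147 − i)/147 = 73 ≈ 73.0000.

E[X] = 73 = 73.0000.


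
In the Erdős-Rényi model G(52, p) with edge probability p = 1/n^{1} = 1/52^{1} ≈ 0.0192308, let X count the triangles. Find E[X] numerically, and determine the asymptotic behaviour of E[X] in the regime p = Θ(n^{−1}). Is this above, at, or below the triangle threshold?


Number of potential triangles: C(52, 3) = 22100.
Each occurs with probability p³ ≈ (0.0192308)³ ≈ 7.11197087e-06.
By linearity: E[X] = C(52, 3)·p³ ≈ 22100 · 7.11197087e-06 ≈ 0.157175.
Here α = 1, so p = 1/n is exactly at the triangle threshold p ~ 1/n. Asymptotically E[X] → c³/6 = 1³/6 = 1/6 ≈ 0.166667, a bounded constant. In this regime the triangle count is asymptotically Poisson(c³/6).

E[X] ≈ 0.157175; in regime p = Θ(1/n^{1}) E[X] stays bounded (at the triangle threshold p ~ 1/n).


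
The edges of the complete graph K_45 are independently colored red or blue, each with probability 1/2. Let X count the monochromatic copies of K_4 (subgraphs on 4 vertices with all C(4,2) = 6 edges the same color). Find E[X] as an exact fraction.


Let X = Σ_S X_S over the C(45, 4) = 148995 subsets S of size 4, where X_S = 1 if the K_4 on S is monochromatic.
For a fixed S, the K_4 on S has C(4, 2) = 6 edges. P[all 6 edges red] = (1/2)^6, and likewise for blue, so P[monochromatic] = 2·(1/2)^6 = 2^{1 − 6} = 1/32.
By linearity: E[X] = C(45, 4) · 2^{1 − 6} = 148995 · 1/32 = 148995/32.
Numerically: E[X] ≈ 4656.09375.

E[X] = C(45,4)·2^(1−C(4,2)) = 148995/32 ≈ 4656.09375.


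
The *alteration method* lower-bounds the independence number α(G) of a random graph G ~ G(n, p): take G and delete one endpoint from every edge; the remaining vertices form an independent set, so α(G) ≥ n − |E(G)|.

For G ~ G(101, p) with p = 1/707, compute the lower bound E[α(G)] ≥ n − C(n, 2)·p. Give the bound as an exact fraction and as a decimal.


E[|E(G)|] = C(101, 2)·p = 5050 · (1/707) = 50/7.
E[α(G)] ≥ n − E[|E(G)|] = 101 − 50/7 = 657/7.
Numerically: ≈ 93.85714.
(This is only a lower bound; the true E[α(G)] may be larger.)

E[α(G)] ≥ 657/7 ≈ 93.85714.


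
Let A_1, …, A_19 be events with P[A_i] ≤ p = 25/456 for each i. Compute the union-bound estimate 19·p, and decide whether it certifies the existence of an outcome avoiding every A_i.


Union bound: P[∪_{i=1}^{19} A_i] ≤ Σ_i P[A_i] ≤ 19·p = 19·(25/456) = 25/24.
Numerically: 25/24 ≈ 1.041667.
Is 25/24 < 1? NO.
Since the bound 25/24 is ≥ 1, the union bound is uninformative here; it does NOT by itself certify existence.

19·p = 25/24 ≈ 1.041667; existence NOT certified by the union bound.


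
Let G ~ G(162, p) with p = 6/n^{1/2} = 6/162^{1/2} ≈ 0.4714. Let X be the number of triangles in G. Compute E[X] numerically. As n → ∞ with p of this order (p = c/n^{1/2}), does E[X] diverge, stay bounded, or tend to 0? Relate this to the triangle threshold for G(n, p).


Number of potential triangles: C(162, 3) = 695520.
Each occurs with probability p³ ≈ (0.4714)³ ≈ 1.0475656e-01.
By linearity: E[X] = C(162, 3)·p³ ≈ 695520 · 1.0475656e-01 ≈ 72860.28273.
Since α = 1/2 < 1, p = c/n^{1/2} ≫ 1/n is above the triangle threshold p ~ 1/n. Asymptotically E[X] ~ (c³/6)·n^{3(1−α)} = (6³/6)·n^{1.5} → ∞; triangles are abundant w.h.p.

E[X] ≈ 72860.28273; in regime p = Θ(1/n^{1/2}) E[X] diverges (above the triangle threshold p ~ 1/n).


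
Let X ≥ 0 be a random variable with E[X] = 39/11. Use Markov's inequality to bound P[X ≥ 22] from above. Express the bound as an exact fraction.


μ = E[X] = 39/11, a = 22.
Markov: P[X ≥ 22] ≤ μ/a = (39/11)/22 = 39/242.
Numerically: ≈ 0.161157.
(Since a = 22 > μ = 3.545455, the bound 39/242 is < 1 and informative.)

P[X ≥ 22] ≤ 39/242 ≈ 0.161157.


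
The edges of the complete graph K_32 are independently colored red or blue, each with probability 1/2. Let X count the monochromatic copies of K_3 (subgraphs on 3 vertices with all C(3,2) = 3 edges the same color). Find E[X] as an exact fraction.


Let X = Σ_S X_S over the C(32, 3) = 4960 subsets S of size 3, where X_S = 1 if the K_3 on S is monochromatic.
For a fixed S, the K_3 on S has C(3, 2) = 3 edges. P[all 3 edges red] = (1/2)^3, and likewise for blue, so P[monochromatic] = 2·(1/2)^3 = 2^{1 − 3} = 1/4.
Summing: E[X] = C(32, 3) · 2^{1 − 3} = 4960 · 1/4 = 1240.
Numerically: E[X] ≈ 1240.00000.

E[X] = C(32,3)·2^(1−C(3,2)) = 1240 ≈ 1240.00000.


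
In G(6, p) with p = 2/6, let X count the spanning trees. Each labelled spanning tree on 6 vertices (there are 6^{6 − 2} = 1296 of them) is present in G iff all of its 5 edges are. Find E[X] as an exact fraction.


K_6 has 6^{6 − 2} = 1296 labelled spanning trees.
For each such spanning tree H, let X_H = 1 if all 5 edges of H are present in G. Then P[X_H = 1] = p^{5} = (1/3)^{5} = 1/243.
By linearity: E[X] = Σ_H E[X_H] = 1296 · p^{5} = 1296 · 1/243 = 16/3.
Numerically: E[X] ≈ 5.3333.

E[X] = 1296 · (1/3)^{5} = 16/3 ≈ 5.3333.


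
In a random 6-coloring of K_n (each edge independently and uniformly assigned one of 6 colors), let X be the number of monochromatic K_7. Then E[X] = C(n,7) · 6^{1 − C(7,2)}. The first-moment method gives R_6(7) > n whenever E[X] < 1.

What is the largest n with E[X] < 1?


We need C(n, 7) · 6^{1 − 21} < 1, i.e. C(n, 7) < 6^{21 − 1} = 3656158440062976.
Check values of n near the boundary:
  n = 566: C(566, 7) = 3557206237959440; 3557206237959440 < 3656158440062976? YES
  n = 567: C(567, 7) = 3601671315933933; 3601671315933933 < 3656158440062976? YES
  n = 568: C(568, 7) = 3646611956239704; 3646611956239704 < 3656158440062976? YES
  n = 569: C(569, 7) = 3692032389858348; 3692032389858348 < 3656158440062976? NO
The largest n with C(n, 7) < 3656158440062976 is n = 568 (where E[X] = 16882462760369/16926659444736 ≈ 0.9974). Hence R_6(7) > 568, i.e. R_6(7) ≥ 569.

Largest n = 568; hence R_6(7) > 568.


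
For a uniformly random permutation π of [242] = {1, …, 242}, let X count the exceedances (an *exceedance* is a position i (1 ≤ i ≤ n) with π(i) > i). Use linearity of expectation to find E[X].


Write X = Σ_{i=1}^{242} X_i, where X_i = 1_{π(i) > i}.
For each fixed i, π(i) is uniform over {1, …, 242} (marginal of a uniform permutation), so P[π(i) > i] = (n − i)/n. Summing: Σ_{i=1}^{242} (n − i)/n = (0 + 1 + … + 241)/242 = 242(242 − 1)/(2·242) = (242 − 1)/2.
Hence E[X] = Σ_{i=1}^{242} (242 − i)/242 = 241/2 ≈ 120.50000.

E[X] = 241/2 = 120.50000.


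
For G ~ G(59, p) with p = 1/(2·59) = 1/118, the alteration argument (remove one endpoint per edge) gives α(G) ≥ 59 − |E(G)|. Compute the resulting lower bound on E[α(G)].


E[|E(G)|] = C(59, 2)·p = 1711 · (1/118) = 29/2.
E[α(G)] ≥ n − E[|E(G)|] = 59 − 29/2 = 89/2.
Numerically: ≈ 44.500.
(This is only a lower bound; the true E[α(G)] may be larger.)

E[α(G)] ≥ 89/2 ≈ 44.500.


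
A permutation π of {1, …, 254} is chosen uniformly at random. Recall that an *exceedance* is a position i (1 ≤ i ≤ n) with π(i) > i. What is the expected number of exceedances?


Write X = Σ_{i=1}^{254} X_i, where X_i = 1_{π(i) > i}.
For each fixed i, π(i) is uniform over {1, …, 254} (marginal of a uniform permutation), so P[π(i) > i] = (n − i)/n. Summing: Σ_{i=1}^{254} (n − i)/n = (0 + 1 + … + 253)/254 = 254(254 − 1)/(2·254) = (254 − 1)/2.
Hence E[X] = Σ_{i=1}^{254} (254 − i)/254 = 253/2 ≈ 126.500000.

E[X] = 253/2 = 126.500000.


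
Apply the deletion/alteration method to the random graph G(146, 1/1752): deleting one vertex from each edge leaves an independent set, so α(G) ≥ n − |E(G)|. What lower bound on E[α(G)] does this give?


E[|E(G)|] = C(146, 2)·p = 10585 · (1/1752) = 145/24.
E[α(G)] ≥ n − E[|E(G)|] = 146 − 145/24 = 3359/24.
Numerically: ≈ 139.9583.
(This is only a lower bound; the true E[α(G)] may be larger.)

E[α(G)] ≥ 3359/24 ≈ 139.9583.


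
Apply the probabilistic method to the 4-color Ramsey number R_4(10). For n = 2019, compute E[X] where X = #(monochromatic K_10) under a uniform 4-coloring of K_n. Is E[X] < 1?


E[X] = C(2019, 10) · 4^{1 − 45} = 303322949179835278009229628 · 4^{−44} = 303322949179835278009229628/309485009821345068724781056.
As a reduced fraction: E[X] = 75830737294958819502307407/77371252455336267181195264 ≈ 0.9800893.
Is E[X] < 1? YES.
Since E[X] < 1, there exists a 4-coloring of K_{2019} with no monochromatic K_10; hence R_4(10) > 2019.

E[X] = 75830737294958819502307407/77371252455336267181195264 ≈ 0.9800893; E[X] < 1, so R_4(10) > 2019.


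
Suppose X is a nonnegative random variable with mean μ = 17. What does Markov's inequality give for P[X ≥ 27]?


μ = E[X] = 17, a = 27.
Markov: P[X ≥ 27] ≤ μ/a = (17)/27 = 17/27.
Numerically: ≈ 0.629630.
(Since a = 27 > μ = 17.000000, the bound 17/27 is < 1 and informative.)

P[X ≥ 27] ≤ 17/27 ≈ 0.629630.


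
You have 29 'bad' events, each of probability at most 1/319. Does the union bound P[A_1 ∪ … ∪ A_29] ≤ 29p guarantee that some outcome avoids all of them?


Union bound: P[∪_{i=1}^{29} A_i] ≤ Σ_i P[A_i] ≤ 29·p = 29·(1/319) = 1/11.
Numerically: 1/11 ≈ 0.09091.
Is 1/11 < 1? YES.
Since P[∪ A_i] ≤ 1/11 < 1, the complement has P[∩ A_i^c] ≥ 1 − 1/11 = 10/11 > 0, so some outcome avoids every A_i.

29·p = 1/11 ≈ 0.09091; existence CERTIFIED by the union bound.


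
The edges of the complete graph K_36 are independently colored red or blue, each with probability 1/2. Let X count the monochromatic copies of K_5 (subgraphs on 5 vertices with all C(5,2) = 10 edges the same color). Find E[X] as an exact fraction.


Let X = Σ_S X_S over the C(36, 5) = 376992 subsets S of size 5, where X_S = 1 if the K_5 on S is monochromatic.
For a fixed S, the K_5 on S has C(5, 2) = 10 edges. P[all 10 edges red] = (1/2)^10, and likewise for blue, so P[monochromatic] = 2·(1/2)^10 = 2^{1 − 10} = 1/512.
By linearity: E[X] = C(36, 5) · 2^{1 − 10} = 376992 · 1/512 = 11781/16.
Numerically: E[X] ≈ 736.312500.

E[X] = C(36,5)·2^(1−C(5,2)) = 11781/16 ≈ 736.312500.


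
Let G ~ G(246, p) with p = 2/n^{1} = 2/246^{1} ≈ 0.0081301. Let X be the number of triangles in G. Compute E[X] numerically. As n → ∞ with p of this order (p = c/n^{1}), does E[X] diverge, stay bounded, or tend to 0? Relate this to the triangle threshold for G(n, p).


Number of potential triangles: C(246, 3) = 2450980.
Each occurs with probability p³ ≈ (0.0081301)³ ≈ 5.3738392e-07.
By linearity: E[X] = C(246, 3)·p³ ≈ 2450980 · 5.3738392e-07 ≈ 1.31712.
Here α = 1, so p = 2/n is exactly at the triangle threshold p ~ 1/n. Asymptotically E[X] → c³/6 = 2³/6 = 4/3 ≈ 1.33333, a bounded constant. In this regime the triangle count is asymptotically Poisson(c³/6).

E[X] ≈ 1.31712; in regime p = Θ(1/n^{1}) E[X] stays bounded (at the triangle threshold p ~ 1/n).


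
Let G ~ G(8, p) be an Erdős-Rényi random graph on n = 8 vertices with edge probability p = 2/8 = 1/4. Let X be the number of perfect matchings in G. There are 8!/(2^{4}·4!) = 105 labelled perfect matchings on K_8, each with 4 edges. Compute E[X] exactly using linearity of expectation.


K_8 has 8!/(2^{4}·4!) = 105 labelled perfect matchings.
For each such perfect matching H, let X_H = 1 if all 4 edges of H are present in G. Then P[X_H = 1] = p^{4} = (1/4)^{4} = 1/256.
By linearity of expectation: E[X] = Σ_H E[X_H] = 105 · p^{4} = 105 · 1/256 = 105/256.
Numerically: E[X] ≈ 0.41.

E[X] = 105 · (1/4)^{4} = 105/256 ≈ 0.41.


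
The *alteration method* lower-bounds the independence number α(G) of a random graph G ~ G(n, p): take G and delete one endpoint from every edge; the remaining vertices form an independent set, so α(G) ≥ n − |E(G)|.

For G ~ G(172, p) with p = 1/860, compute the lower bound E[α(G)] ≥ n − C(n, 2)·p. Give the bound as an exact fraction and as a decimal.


E[|E(G)|] = C(172, 2)·p = 14706 · (1/860) = 171/10.
E[α(G)] ≥ n − E[|E(G)|] = 172 − 171/10 = 1549/10.
Numerically: ≈ 154.9000.
(This is only a lower bound; the true E[α(G)] may be larger.)

E[α(G)] ≥ 1549/10 ≈ 154.9000.


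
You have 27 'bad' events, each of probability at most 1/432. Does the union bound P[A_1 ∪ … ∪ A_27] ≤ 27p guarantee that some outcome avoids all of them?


Union bound: P[∪_{i=1}^{27} A_i] ≤ Σ_i P[A_i] ≤ 27·p = 27·(1/432) = 1/16.
Numerically: 1/16 ≈ 0.0625.
Is 1/16 < 1? YES.
Since P[∪ A_i] ≤ 1/16 < 1, the complement has P[∩ A_i^c] ≥ 1 − 1/16 = 15/16 > 0, so some outcome avoids every A_i.

27·p = 1/16 ≈ 0.0625; existence CERTIFIED by the union bound.


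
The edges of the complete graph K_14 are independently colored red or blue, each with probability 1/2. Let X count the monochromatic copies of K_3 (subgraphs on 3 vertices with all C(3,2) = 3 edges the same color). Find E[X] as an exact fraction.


Let X = Σ_S X_S over the C(14, 3) = 364 subsets S of size 3, where X_S = 1 if the K_3 on S is monochromatic.
For a fixed S, the K_3 on S has C(3, 2) = 3 edges. P[all 3 edges red] = (1/2)^3, and likewise for blue, so P[monochromatic] = 2·(1/2)^3 = 2^{1 − 3} = 1/4.
Summing: E[X] = C(14, 3) · 2^{1 − 3} = 364 · 1/4 = 91.
Numerically: E[X] ≈ 91.0000.

E[X] = C(14,3)·2^(1−C(3,2)) = 91 ≈ 91.0000.


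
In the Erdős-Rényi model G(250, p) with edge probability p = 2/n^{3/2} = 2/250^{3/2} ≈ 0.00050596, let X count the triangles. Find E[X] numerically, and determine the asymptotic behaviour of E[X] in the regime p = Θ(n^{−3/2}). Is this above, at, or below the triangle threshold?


Number of potential triangles: C(250, 3) = 2573000.
Each occurs with probability p³ ≈ (0.00050596)³ ≈ 1.2952689e-10.
By linearity: E[X] = C(250, 3)·p³ ≈ 2573000 · 1.2952689e-10 ≈ 0.00033.
Since α = 3/2 > 1, p = c/n^{3/2} = o(1/n) is below the triangle threshold p ~ 1/n. Asymptotically E[X] ~ (c³/6)·n^{3(1−α)} = (2³/6)·n^{-1.5} → 0, so by Markov's inequality G has no triangles w.h.p.

E[X] ≈ 0.00033; in regime p = Θ(1/n^{3/2}) E[X] tends to 0 (below the triangle threshold p ~ 1/n).


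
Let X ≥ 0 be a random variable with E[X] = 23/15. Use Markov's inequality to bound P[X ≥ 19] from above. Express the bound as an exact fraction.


μ = E[X] = 23/15, a = 19.
Markov: P[X ≥ 19] ≤ μ/a = (23/15)/19 = 23/285.
Numerically: ≈ 0.081.
(Since a = 19 > μ = 1.533, the bound 23/285 is < 1 and informative.)

P[X ≥ 19] ≤ 23/285 ≈ 0.081.


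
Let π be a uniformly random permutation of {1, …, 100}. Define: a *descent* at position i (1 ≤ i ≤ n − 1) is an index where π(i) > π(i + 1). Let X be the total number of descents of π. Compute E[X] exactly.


Write X = Σ X_I over i = 1, …, 99, with X_I the indicator of one descent.
There are 99 indicators.
For each fixed i, the pair (π(i), π(i+1)) is a uniformly random ordered pair of distinct values from {1, …, 100}; by symmetry P[π(i) > π(i+1)] = 1/2.
By linearity: E[X] = 99 · (1/2) = (100 − 1) · (1/2) = 99/2 ≈ 49.500000.

E[X] = 99/2 = 49.500000.


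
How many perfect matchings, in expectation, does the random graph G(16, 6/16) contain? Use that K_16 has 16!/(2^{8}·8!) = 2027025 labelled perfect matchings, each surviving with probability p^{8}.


K_16 has 16!/(2^{8}·8!) = 2027025 labelled perfect matchings.
For each such perfect matching H, let X_H = 1 if all 8 edges of H are present in G. Then P[X_H = 1] = p^{8} = (3/8)^{8} = 6561/16777216.
Summing the indicators: E[X] = Σ_H E[X_H] = 2027025 · p^{8} = 2027025 · 6561/16777216 = 13299311025/16777216.
Numerically: E[X] ≈ 792.7.

E[X] = 2027025 · (3/8)^{8} = 13299311025/16777216 ≈ 792.7.


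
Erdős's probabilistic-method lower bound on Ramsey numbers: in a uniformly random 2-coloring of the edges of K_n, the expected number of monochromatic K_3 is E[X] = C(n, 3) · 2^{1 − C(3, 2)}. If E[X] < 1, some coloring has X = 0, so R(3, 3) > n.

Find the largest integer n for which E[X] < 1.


We need C(n, 3) · 2^{1 − 3} < 1, i.e. C(n, 3) < 2^{3 − 1} = 4.
Check values of n near the boundary:
  n = 3: C(3, 3) = 1; 1 < 4? YES
  n = 4: C(4, 3) = 4; 4 < 4? NO
The largest n with C(n, 3) < 4 is n = 3 (where E[X] = 1/4 ≈ 0.2500). Hence R(3, 3) > 3, i.e. R(3, 3) ≥ 4.

Largest n = 3; hence R(3, 3) > 3.


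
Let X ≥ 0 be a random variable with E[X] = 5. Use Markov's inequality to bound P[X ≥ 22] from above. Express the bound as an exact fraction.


μ = E[X] = 5, a = 22.
Markov: P[X ≥ 22] ≤ μ/a = (5)/22 = 5/22.
Numerically: ≈ 0.22727.
(Since a = 22 > μ = 5.00000, the bound 5/22 is < 1 and informative.)

P[X ≥ 22] ≤ 5/22 ≈ 0.22727.


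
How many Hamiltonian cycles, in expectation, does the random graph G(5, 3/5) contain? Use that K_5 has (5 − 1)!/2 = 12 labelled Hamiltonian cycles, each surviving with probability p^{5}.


K_5 has (5 − 1)!/2 = 12 labelled Hamiltonian cycles.
For each such Hamiltonian cycle H, let X_H = 1 if all 5 edges of H are present in G. Then P[X_H = 1] = p^{5} = (3/5)^{5} = 243/3125.
Summing the indicators: E[X] = Σ_H E[X_H] = 12 · p^{5} = 12 · 243/3125 = 2916/3125.
Numerically: E[X] ≈ 0.93312.

E[X] = 12 · (3/5)^{5} = 2916/3125 ≈ 0.93312.


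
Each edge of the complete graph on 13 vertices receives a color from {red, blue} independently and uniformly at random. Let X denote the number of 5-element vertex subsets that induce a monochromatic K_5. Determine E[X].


Let X = Σ_S X_S over the C(13, 5) = 1287 subsets S of size 5, where X_S = 1 if the K_5 on S is monochromatic.
For a fixed S, the K_5 on S has C(5, 2) = 10 edges. P[all 10 edges red] = (1/2)^10, and likewise for blue, so P[monochromatic] = 2·(1/2)^10 = 2^{1 − 10} = 1/512.
By linearity: E[X] = C(13, 5) · 2^{1 − 10} = 1287 · 1/512 = 1287/512.
Numerically: E[X] ≈ 2.51367.

E[X] = C(13,5)·2^(1−C(5,2)) = 1287/512 ≈ 2.51367.


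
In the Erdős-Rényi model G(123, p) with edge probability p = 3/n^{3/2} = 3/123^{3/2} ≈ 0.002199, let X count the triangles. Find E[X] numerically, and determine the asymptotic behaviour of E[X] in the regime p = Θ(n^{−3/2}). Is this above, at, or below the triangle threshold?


Number of potential triangles: C(123, 3) = 302621.
Each occurs with probability p³ ≈ (0.002199)³ ≈ 1.063630e-08.
By linearity: E[X] = C(123, 3)·p³ ≈ 302621 · 1.063630e-08 ≈ 0.0032.
Since α = 3/2 > 1, p = c/n^{3/2} = o(1/n) is below the triangle threshold p ~ 1/n. Asymptotically E[X] ~ (c³/6)·n^{3(1−α)} = (3³/6)·n^{-1.5} → 0, so by Markov's inequality G has no triangles w.h.p.

E[X] ≈ 0.0032; in regime p = Θ(1/n^{3/2}) E[X] tends to 0 (below the triangle threshold p ~ 1/n).


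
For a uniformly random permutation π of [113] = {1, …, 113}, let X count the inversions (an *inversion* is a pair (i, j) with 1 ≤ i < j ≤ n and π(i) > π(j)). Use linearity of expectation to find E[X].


Write X = Σ X_I over the C(113, 2) = 6328 pairs i < j, with X_I the indicator of one inversion.
There are 6328 indicators.
For each fixed pair i < j, the values π(i) and π(j) are two distinct elements of {1, …, 113} in uniformly random order; by symmetry P[π(i) > π(j)] = 1/2.
By linearity: E[X] = 6328 · (1/2) = C(113, 2) · (1/2) = 6328/2 = 3164 ≈ 3164.000000.

E[X] = 3164 = 3164.000000.


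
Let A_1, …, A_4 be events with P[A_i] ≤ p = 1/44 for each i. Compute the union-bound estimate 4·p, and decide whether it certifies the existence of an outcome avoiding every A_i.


Union bound: P[∪_{i=1}^{4} A_i] ≤ Σ_i P[A_i] ≤ 4·p = 4·(1/44) = 1/11.
Numerically: 1/11 ≈ 0.09091.
Is 1/11 < 1? YES.
Since P[∪ A_i] ≤ 1/11 < 1, the complement has P[∩ A_i^c] ≥ 1 − 1/11 = 10/11 > 0, so some outcome avoids every A_i.

4·p = 1/11 ≈ 0.09091; existence CERTIFIED by the union bound.


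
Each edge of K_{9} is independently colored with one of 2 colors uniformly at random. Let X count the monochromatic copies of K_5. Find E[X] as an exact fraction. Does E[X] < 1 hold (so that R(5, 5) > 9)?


E[X] = C(9, 5) · 2^{1 − 10} = 126 · 2^{−9} = 126/512.
As a reduced fraction: E[X] = 63/256 ≈ 0.246094.
Is E[X] < 1? YES.
Since E[X] < 1, there exists a 2-coloring of K_{9} with no monochromatic K_5; hence R(5, 5) > 9.

E[X] = 63/256 ≈ 0.246094; E[X] < 1, so R(5, 5) > 9.


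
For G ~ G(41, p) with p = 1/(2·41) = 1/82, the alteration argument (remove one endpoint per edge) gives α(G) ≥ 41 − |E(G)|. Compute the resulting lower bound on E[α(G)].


E[|E(G)|] = C(41, 2)·p = 820 · (1/82) = 10.
E[α(G)] ≥ n − E[|E(G)|] = 41 − 10 = 31.
Numerically: ≈ 31.000000.
(This is only a lower bound; the true E[α(G)] may be larger.)

E[α(G)] ≥ 31 ≈ 31.000000.


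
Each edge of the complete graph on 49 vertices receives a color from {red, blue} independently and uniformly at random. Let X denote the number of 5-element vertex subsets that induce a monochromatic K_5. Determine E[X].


Let X = Σ_S X_S over the C(49, 5) = 1906884 subsets S of size 5, where X_S = 1 if the K_5 on S is monochromatic.
For a fixed S, the K_5 on S has C(5, 2) = 10 edges. P[all 10 edges red] = (1/2)^10, and likewise for blue, so P[monochromatic] = 2·(1/2)^10 = 2^{1 − 10} = 1/512.
By linearity of expectation: E[X] = C(49, 5) · 2^{1 − 10} = 1906884 · 1/512 = 476721/128.
Numerically: E[X] ≈ 3724.382812.

E[X] = C(49,5)·2^(1−C(5,2)) = 476721/128 ≈ 3724.382812.


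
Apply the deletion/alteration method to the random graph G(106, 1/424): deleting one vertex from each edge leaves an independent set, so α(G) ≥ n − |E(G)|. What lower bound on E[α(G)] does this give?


E[|E(G)|] = C(106, 2)·p = 5565 · (1/424) = 105/8.
E[α(G)] ≥ n − E[|E(G)|] = 106 − 105/8 = 743/8.
Numerically: ≈ 92.8750.
(This is only a lower bound; the true E[α(G)] may be larger.)

E[α(G)] ≥ 743/8 ≈ 92.8750.


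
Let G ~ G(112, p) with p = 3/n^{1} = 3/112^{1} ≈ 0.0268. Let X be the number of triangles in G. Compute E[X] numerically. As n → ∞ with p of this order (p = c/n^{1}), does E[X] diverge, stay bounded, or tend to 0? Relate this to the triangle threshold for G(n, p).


Number of potential triangles: C(112, 3) = 227920.
Each occurs with probability p³ ≈ (0.0268)³ ≈ 1.92181e-05.
By linearity: E[X] = C(112, 3)·p³ ≈ 227920 · 1.92181e-05 ≈ 4.380.
Here α = 1, so p = 3/n is exactly at the triangle threshold p ~ 1/n. Asymptotically E[X] → c³/6 = 3³/6 = 9/2 ≈ 4.500, a bounded constant. In this regime the triangle count is asymptotically Poisson(c³/6).

E[X] ≈ 4.380; in regime p = Θ(1/n^{1}) E[X] stays bounded (at the triangle threshold p ~ 1/n).


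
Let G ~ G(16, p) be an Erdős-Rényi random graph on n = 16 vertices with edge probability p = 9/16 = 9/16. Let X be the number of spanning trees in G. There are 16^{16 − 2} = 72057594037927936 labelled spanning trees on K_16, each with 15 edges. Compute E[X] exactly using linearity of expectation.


K_16 has 16^{16 − 2} = 72057594037927936 labelled spanning trees.
For each such spanning tree H, let X_H = 1 if all 15 edges of H are present in G. Then P[X_H = 1] = p^{15} = (9/16)^{15} = 205891132094649/1152921504606846976.
Summing the indicators: E[X] = Σ_H E[X_H] = 72057594037927936 · p^{15} = 72057594037927936 · 205891132094649/1152921504606846976 = 205891132094649/16.
Numerically: E[X] ≈ 1.29e+13.

E[X] = 72057594037927936 · (9/16)^{15} = 205891132094649/16 ≈ 1.29e+13.


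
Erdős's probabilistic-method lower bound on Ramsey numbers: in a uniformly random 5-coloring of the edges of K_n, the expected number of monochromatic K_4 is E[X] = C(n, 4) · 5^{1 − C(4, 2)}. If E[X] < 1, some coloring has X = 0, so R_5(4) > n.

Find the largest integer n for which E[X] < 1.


We need C(n, 4) · 5^{1 − 6} < 1, i.e. C(n, 4) < 5^{6 − 1} = 3125.
Check values of n near the boundary:
  n = 14: C(14, 4) = 1001; 1001 < 3125? YES
  n = 15: C(15, 4) = 1365; 1365 < 3125? YES
  n = 16: C(16, 4) = 1820; 1820 < 3125? YES
  n = 17: C(17, 4) = 2380; 2380 < 3125? YES
  n = 18: C(18, 4) = 3060; 3060 < 3125? YES
  n = 19: C(19, 4) = 3876; 3876 < 3125? NO
The largest n with C(n, 4) < 3125 is n = 18 (where E[X] = 612/625 ≈ 0.9792000). Hence R_5(4) > 18, i.e. R_5(4) ≥ 19.

Largest n = 18; hence R_5(4) > 18.


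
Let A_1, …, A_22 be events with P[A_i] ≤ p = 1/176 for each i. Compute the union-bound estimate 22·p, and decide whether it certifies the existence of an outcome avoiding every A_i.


Union bound: P[∪_{i=1}^{22} A_i] ≤ Σ_i P[A_i] ≤ 22·p = 22·(1/176) = 1/8.
Numerically: 1/8 ≈ 0.12500.
Is 1/8 < 1? YES.
Since P[∪ A_i] ≤ 1/8 < 1, the complement has P[∩ A_i^c] ≥ 1 − 1/8 = 7/8 > 0, so some outcome avoids every A_i.

22·p = 1/8 ≈ 0.12500; existence CERTIFIED by the union bound.


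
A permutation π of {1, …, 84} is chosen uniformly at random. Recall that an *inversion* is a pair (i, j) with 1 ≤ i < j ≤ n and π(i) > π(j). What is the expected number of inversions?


Write X = Σ X_I over the C(84, 2) = 3486 pairs i < j, with X_I the indicator of one inversion.
There are 3486 indicators.
For each fixed pair i < j, the values π(i) and π(j) are two distinct elements of {1, …, 84} in uniformly random order; by symmetry P[π(i) > π(j)] = 1/2.
By linearity: E[X] = 3486 · (1/2) = C(84, 2) · (1/2) = 3486/2 = 1743 ≈ 1743.0000.

E[X] = 1743 = 1743.0000.


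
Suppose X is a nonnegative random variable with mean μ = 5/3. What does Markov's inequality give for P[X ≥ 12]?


μ = E[X] = 5/3, a = 12.
Markov: P[X ≥ 12] ≤ μ/a = (5/3)/12 = 5/36.
Numerically: ≈ 0.138889.
(Since a = 12 > μ = 1.666667, the bound 5/36 is < 1 and informative.)

P[X ≥ 12] ≤ 5/36 ≈ 0.138889.


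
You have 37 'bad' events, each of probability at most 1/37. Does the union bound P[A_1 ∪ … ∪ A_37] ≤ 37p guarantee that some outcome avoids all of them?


Union bound: P[∪_{i=1}^{37} A_i] ≤ Σ_i P[A_i] ≤ 37·p = 37·(1/37) = 1.
Numerically: 1 ≈ 1.000000.
Is 1 < 1? NO.
Since the bound 1 is ≥ 1, the union bound is uninformative here; it does NOT by itself certify existence.

37·p = 1 ≈ 1.000000; existence NOT certified by the union bound.


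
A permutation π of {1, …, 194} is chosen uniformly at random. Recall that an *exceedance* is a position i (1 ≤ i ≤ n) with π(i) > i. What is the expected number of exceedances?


Write X = Σ_{i=1}^{194} X_i, where X_i = 1_{π(i) > i}.
For each fixed i, π(i) is uniform over {1, …, 194} (marginal of a uniform permutation), so P[π(i) > i] = (n − i)/n. Summing: Σ_{i=1}^{194} (n − i)/n = (0 + 1 + … + 193)/194 = 194(194 − 1)/(2·194) = (194 − 1)/2.
Hence E[X] = Σ_{i=1}^{194} (194 − i)/194 = 193/2 ≈ 96.500.

E[X] = 193/2 = 96.500.


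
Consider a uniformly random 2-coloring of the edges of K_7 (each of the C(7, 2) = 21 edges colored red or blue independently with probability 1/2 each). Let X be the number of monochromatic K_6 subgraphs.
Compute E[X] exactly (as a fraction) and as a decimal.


Let X = Σ_S X_S over the C(7, 6) = 7 subsets S of size 6, where X_S = 1 if the K_6 on S is monochromatic.
For a fixed S, the K_6 on S has C(6, 2) = 15 edges. P[all 15 edges red] = (1/2)^15, and likewise for blue, so P[monochromatic] = 2·(1/2)^15 = 2^{1 − 15} = 1/16384.
By linearity: E[X] = C(7, 6) · 2^{1 − 15} = 7 · 1/16384 = 7/16384.
Numerically: E[X] ≈ 0.000.

E[X] = C(7,6)·2^(1−C(6,2)) = 7/16384 ≈ 0.000.


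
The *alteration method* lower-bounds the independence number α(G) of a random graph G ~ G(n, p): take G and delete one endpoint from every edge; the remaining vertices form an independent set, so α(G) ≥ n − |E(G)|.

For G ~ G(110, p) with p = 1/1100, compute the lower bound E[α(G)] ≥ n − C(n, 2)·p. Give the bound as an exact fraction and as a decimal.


E[|E(G)|] = C(110, 2)·p = 5995 · (1/1100) = 109/20.
E[α(G)] ≥ n − E[|E(G)|] = 110 − 109/20 = 2091/20.
Numerically: ≈ 104.550.
(This is only a lower bound; the true E[α(G)] may be larger.)

E[α(G)] ≥ 2091/20 ≈ 104.550.


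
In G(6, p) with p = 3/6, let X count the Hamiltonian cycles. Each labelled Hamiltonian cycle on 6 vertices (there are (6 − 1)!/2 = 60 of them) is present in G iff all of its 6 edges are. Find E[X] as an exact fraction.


K_6 has (6 − 1)!/2 = 60 labelled Hamiltonian cycles.
For each such Hamiltonian cycle H, let X_H = 1 if all 6 edges of H are present in G. Then P[X_H = 1] = p^{6} = (1/2)^{6} = 1/64.
By linearity: E[X] = Σ_H E[X_H] = 60 · p^{6} = 60 · 1/64 = 15/16.
Numerically: E[X] ≈ 0.9375.

E[X] = 60 · (1/2)^{6} = 15/16 ≈ 0.9375.


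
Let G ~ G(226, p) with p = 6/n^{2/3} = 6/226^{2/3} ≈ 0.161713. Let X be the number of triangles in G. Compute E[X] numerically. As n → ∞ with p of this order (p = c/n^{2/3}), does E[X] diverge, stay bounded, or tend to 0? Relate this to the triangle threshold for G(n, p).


Number of potential triangles: C(226, 3) = 1898400.
Each occurs with probability p³ ≈ (0.161713)³ ≈ 4.22899209e-03.
By linearity: E[X] = C(226, 3)·p³ ≈ 1898400 · 4.22899209e-03 ≈ 8028.318584.
Since α = 2/3 < 1, p = c/n^{2/3} ≫ 1/n is above the triangle threshold p ~ 1/n. Asymptotically E[X] ~ (c³/6)·n^{3(1−α)} = (6³/6)·n^{1} → ∞; triangles are abundant w.h.p.

E[X] ≈ 8028.318584; in regime p = Θ(1/n^{2/3}) E[X] diverges (above the triangle threshold p ~ 1/n).


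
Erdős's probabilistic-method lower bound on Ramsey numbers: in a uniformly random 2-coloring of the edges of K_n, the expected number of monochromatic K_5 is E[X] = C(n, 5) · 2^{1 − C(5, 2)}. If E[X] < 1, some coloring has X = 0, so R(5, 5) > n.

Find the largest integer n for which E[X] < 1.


We need C(n, 5) · 2^{1 − 10} < 1, i.e. C(n, 5) < 2^{10 − 1} = 512.
Check values of n near the boundary:
  n = 6: C(6, 5) = 6; 6 < 512? YES
  n = 7: C(7, 5) = 21; 21 < 512? YES
  n = 8: C(8, 5) = 56; 56 < 512? YES
  n = 9: C(9, 5) = 126; 126 < 512? YES
  n = 10: C(10, 5) = 252; 252 < 512? YES
  n = 11: C(11, 5) = 462; 462 < 512? YES
  n = 12: C(12, 5) = 792; 792 < 512? NO
  n = 13: C(13, 5) = 1287; 1287 < 512? NO
The largest n with C(n, 5) < 512 is n = 11 (where E[X] = 231/256 ≈ 0.9023438). Hence R(5, 5) > 11, i.e. R(5, 5) ≥ 12.

Largest n = 11; hence R(5, 5) > 11.


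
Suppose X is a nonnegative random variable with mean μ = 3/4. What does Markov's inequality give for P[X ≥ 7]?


μ = E[X] = 3/4, a = 7.
Markov: P[X ≥ 7] ≤ μ/a = (3/4)/7 = 3/28.
Numerically: ≈ 0.107.
(Since a = 7 > μ = 0.750, the bound 3/28 is < 1 and informative.)

P[X ≥ 7] ≤ 3/28 ≈ 0.107.


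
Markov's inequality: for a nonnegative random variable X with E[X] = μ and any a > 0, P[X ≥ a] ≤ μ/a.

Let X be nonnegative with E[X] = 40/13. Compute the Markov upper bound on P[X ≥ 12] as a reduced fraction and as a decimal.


μ = E[X] = 40/13, a = 12.
Markov: P[X ≥ 12] ≤ μ/a = (40/13)/12 = 10/39.
Numerically: ≈ 0.2564.
(Since a = 12 > μ = 3.0769, the bound 10/39 is < 1 and informative.)

P[X ≥ 12] ≤ 10/39 ≈ 0.2564.


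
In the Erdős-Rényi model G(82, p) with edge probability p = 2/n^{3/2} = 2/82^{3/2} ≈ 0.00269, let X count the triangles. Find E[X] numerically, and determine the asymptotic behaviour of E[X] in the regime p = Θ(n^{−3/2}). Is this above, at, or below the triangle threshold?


Number of potential triangles: C(82, 3) = 88560.
Each occurs with probability p³ ≈ (0.00269)³ ≈ 1.95401e-08.
By linearity: E[X] = C(82, 3)·p³ ≈ 88560 · 1.95401e-08 ≈ 0.002.
Since α = 3/2 > 1, p = c/n^{3/2} = o(1/n) is below the triangle threshold p ~ 1/n. Asymptotically E[X] ~ (c³/6)·n^{3(1−α)} = (2³/6)·n^{-1.5} → 0, so by Markov's inequality G has no triangles w.h.p.

E[X] ≈ 0.002; in regime p = Θ(1/n^{3/2}) E[X] tends to 0 (below the triangle threshold p ~ 1/n).


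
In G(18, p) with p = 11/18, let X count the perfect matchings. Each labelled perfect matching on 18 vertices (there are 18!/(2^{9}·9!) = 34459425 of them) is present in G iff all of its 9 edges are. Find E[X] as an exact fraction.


K_18 has 18!/(2^{9}·9!) = 34459425 labelled perfect matchings.
For each such perfect matching H, let X_H = 1 if all 9 edges of H are present in G. Then P[X_H = 1] = p^{9} = (11/18)^{9} = 2357947691/198359290368.
By linearity: E[X] = Σ_H E[X_H] = 34459425 · p^{9} = 34459425 · 2357947691/198359290368 = 1003129896443675/2448880128.
Numerically: E[X] ≈ 4.1e+05.

E[X] = 34459425 · (11/18)^{9} = 1003129896443675/2448880128 ≈ 4.1e+05.


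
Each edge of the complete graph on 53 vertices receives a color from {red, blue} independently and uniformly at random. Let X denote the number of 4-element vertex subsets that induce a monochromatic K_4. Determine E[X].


Let X = Σ_S X_S over the C(53, 4) = 292825 subsets S of size 4, where X_S = 1 if the K_4 on S is monochromatic.
For a fixed S, the K_4 on S has C(4, 2) = 6 edges. P[all 6 edges red] = (1/2)^6, and likewise for blue, so P[monochromatic] = 2·(1/2)^6 = 2^{1 − 6} = 1/32.
By linearity: E[X] = C(53, 4) · 2^{1 − 6} = 292825 · 1/32 = 292825/32.
Numerically: E[X] ≈ 9150.78125.

E[X] = C(53,4)·2^(1−C(4,2)) = 292825/32 ≈ 9150.78125.


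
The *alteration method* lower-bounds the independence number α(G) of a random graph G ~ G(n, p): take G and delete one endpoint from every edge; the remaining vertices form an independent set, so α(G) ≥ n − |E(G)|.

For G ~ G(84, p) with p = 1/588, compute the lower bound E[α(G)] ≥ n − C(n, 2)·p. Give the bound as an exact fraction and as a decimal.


E[|E(G)|] = C(84, 2)·p = 3486 · (1/588) = 83/14.
E[α(G)] ≥ n − E[|E(G)|] = 84 − 83/14 = 1093/14.
Numerically: ≈ 78.071.
(This is only a lower bound; the true E[α(G)] may be larger.)

E[α(G)] ≥ 1093/14 ≈ 78.071.


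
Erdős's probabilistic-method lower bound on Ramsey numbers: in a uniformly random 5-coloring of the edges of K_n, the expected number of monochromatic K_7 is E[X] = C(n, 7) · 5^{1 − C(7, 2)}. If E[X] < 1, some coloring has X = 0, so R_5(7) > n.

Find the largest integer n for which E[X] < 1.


We need C(n, 7) · 5^{1 − 21} < 1, i.e. C(n, 7) < 5^{21 − 1} = 95367431640625.
Check values of n near the boundary:
  n = 333: C(333, 7) = 84549532139028; 84549532139028 < 95367431640625? YES
  n = 334: C(334, 7) = 86359460961576; 86359460961576 < 95367431640625? YES
  n = 335: C(335, 7) = 88202498238195; 88202498238195 < 95367431640625? YES
  n = 336: C(336, 7) = 90079147136880; 90079147136880 < 95367431640625? YES
  n = 337: C(337, 7) = 91989916924632; 91989916924632 < 95367431640625? YES
  n = 338: C(338, 7) = 93935323022736; 93935323022736 < 95367431640625? YES
  n = 339: C(339, 7) = 95915887062372; 95915887062372 < 95367431640625? NO
The largest n with C(n, 7) < 95367431640625 is n = 338 (where E[X] = 93935323022736/95367431640625 ≈ 0.98498). Hence R_5(7) > 338, i.e. R_5(7) ≥ 339.

Largest n = 338; hence R_5(7) > 338.


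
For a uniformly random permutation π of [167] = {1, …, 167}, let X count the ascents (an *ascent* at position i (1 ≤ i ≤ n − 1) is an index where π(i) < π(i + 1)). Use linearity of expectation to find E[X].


Write X = Σ X_I over i = 1, …, 166, with X_I the indicator of one ascent.
There are 166 indicators.
For each fixed i, the pair (π(i), π(i+1)) is a uniformly random ordered pair of distinct values from {1, …, 167}; by symmetry P[π(i) < π(i+1)] = 1/2.
By linearity: E[X] = 166 · (1/2) = (167 − 1) · (1/2) = 83 ≈ 83.000000.

E[X] = 83 = 83.000000.


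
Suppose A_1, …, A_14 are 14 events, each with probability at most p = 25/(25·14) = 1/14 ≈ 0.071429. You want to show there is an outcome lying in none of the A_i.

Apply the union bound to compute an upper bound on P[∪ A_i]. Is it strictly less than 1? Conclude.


Union bound: P[∪_{i=1}^{14} A_i] ≤ Σ_i P[A_i] ≤ 14·p = 14·(1/14) = 1.
Numerically: 1 ≈ 1.000000.
Is 1 < 1? NO.
Since the bound 1 is ≥ 1, the union bound is uninformative here; it does NOT by itself certify existence.

14·p = 1 ≈ 1.000000; existence NOT certified by the union bound.


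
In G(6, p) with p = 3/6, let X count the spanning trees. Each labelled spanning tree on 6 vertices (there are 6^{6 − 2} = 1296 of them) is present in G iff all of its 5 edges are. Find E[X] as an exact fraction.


K_6 has 6^{6 − 2} = 1296 labelled spanning trees.
For each such spanning tree H, let X_H = 1 if all 5 edges of H are present in G. Then P[X_H = 1] = p^{5} = (1/2)^{5} = 1/32.
Summing the indicators: E[X] = Σ_H E[X_H] = 1296 · p^{5} = 1296 · 1/32 = 81/2.
Numerically: E[X] ≈ 40.5.

E[X] = 1296 · (1/2)^{5} = 81/2 ≈ 40.5.


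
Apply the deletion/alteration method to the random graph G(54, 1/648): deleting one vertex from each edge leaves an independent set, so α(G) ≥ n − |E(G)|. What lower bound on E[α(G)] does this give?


E[|E(G)|] = C(54, 2)·p = 1431 · (1/648) = 53/24.
E[α(G)] ≥ n − E[|E(G)|] = 54 − 53/24 = 1243/24.
Numerically: ≈ 51.792.
(This is only a lower bound; the true E[α(G)] may be larger.)

E[α(G)] ≥ 1243/24 ≈ 51.792.


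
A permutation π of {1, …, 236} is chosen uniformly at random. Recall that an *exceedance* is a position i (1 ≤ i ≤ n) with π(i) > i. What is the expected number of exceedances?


Write X = Σ_{i=1}^{236} X_i, where X_i = 1_{π(i) > i}.
For each fixed i, π(i) is uniform over {1, …, 236} (marginal of a uniform permutation), so P[π(i) > i] = (n − i)/n. Summing: Σ_{i=1}^{236} (n − i)/n = (0 + 1 + … + 235)/236 = 236(236 − 1)/(2·236) = (236 − 1)/2.
Hence E[X] = Σ_{i=1}^{236} (236 − i)/236 = 235/2 ≈ 117.50000.

E[X] = 235/2 = 117.50000.


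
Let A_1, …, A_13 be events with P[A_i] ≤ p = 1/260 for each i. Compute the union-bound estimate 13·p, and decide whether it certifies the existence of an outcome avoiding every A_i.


Union bound: P[∪_{i=1}^{13} A_i] ≤ Σ_i P[A_i] ≤ 13·p = 13·(1/260) = 1/20.
Numerically: 1/20 ≈ 0.050.
Is 1/20 < 1? YES.
Since P[∪ A_i] ≤ 1/20 < 1, the complement has P[∩ A_i^c] ≥ 1 − 1/20 = 19/20 > 0, so some outcome avoids every A_i.

13·p = 1/20 ≈ 0.050; existence CERTIFIED by the union bound.


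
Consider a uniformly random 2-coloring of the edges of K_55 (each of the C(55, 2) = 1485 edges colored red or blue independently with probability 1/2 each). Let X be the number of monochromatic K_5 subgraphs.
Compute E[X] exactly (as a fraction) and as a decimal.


Let X = Σ_S X_S over the C(55, 5) = 3478761 subsets S of size 5, where X_S = 1 if the K_5 on S is monochromatic.
For a fixed S, the K_5 on S has C(5, 2) = 10 edges. P[all 10 edges red] = (1/2)^10, and likewise for blue, so P[monochromatic] = 2·(1/2)^10 = 2^{1 − 10} = 1/512.
Summing: E[X] = C(55, 5) · 2^{1 − 10} = 3478761 · 1/512 = 3478761/512.
Numerically: E[X] ≈ 6794.455.

E[X] = C(55,5)·2^(1−C(5,2)) = 3478761/512 ≈ 6794.455.


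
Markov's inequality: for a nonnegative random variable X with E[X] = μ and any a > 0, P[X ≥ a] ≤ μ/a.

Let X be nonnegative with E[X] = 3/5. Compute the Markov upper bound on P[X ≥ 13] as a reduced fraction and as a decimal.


μ = E[X] = 3/5, a = 13.
Markov: P[X ≥ 13] ≤ μ/a = (3/5)/13 = 3/65.
Numerically: ≈ 0.046154.
(Since a = 13 > μ = 0.600000, the bound 3/65 is < 1 and informative.)

P[X ≥ 13] ≤ 3/65 ≈ 0.046154.
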